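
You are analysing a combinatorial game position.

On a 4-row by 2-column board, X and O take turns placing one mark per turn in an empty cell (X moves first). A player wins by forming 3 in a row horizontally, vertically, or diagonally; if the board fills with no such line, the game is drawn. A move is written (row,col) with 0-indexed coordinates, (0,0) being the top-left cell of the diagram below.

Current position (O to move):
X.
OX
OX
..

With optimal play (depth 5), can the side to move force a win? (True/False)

[X./OX/OX/..] O move#1: (0,1):-1/XO/OX/OX/.., (3,0):+1/X./OX/OX/O.*, (3,1):-1/X./OX/OX/.O
[X./OX/OX/O.] end (terminal -1, X#2); searched X./OX/OX/.. to 5

O winning at [X./OX/OX/..]: True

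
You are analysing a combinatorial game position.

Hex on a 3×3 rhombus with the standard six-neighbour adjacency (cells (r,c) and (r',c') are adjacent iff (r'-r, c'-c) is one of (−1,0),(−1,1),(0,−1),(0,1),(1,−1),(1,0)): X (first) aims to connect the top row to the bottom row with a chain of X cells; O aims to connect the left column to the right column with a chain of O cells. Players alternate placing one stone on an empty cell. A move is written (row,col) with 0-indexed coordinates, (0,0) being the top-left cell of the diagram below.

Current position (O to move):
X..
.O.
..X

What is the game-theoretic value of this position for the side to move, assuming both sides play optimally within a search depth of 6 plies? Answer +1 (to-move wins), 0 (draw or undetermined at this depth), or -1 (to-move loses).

value(X../.O./..X, O) = +1

[X../.O./..X] O move#1: (0,1):+1/XO./.O./..X*, (0,2):+1/X.O/.O./..X, (1,0):+1/X../OO./..X, (1,2):+1/X../.OO/..X, (2,0):+1/X../.O./O.X, (2,1):+1/X../.O./.OX
[XO./.O./..X] X move#2: (0,2):-1/XOX/.O./..X*, (1,0):-1/XO./XO./..X, (1,2):-1/XO./.OX/..X, (2,0):-1/XO./.O./X.X, (2,1):-1/XO./.O./.XX
[XOX/.O./..X] O move#3: (1,0):-1/XOX/OO./..X, (1,2):+1/XOX/.OO/..X*, (2,0):-1/XOX/.O./O.X, (2,1):-1/XOX/.O./.OX
[XOX/.OO/..X] X move#4: (1,0):-1/XOX/XOO/..X*, (2,0):-1/XOX/.OO/X.X, (2,1):-1/XOX/.OO/.XX
[XOX/XOO/..X] O move#5: (2,0):+1/XOX/XOO/O.X*, (2,1):-1/XOX/XOO/.OX
[XOX/XOO/O.X] end (terminal -1, X#6); searched X../.O./..X to 6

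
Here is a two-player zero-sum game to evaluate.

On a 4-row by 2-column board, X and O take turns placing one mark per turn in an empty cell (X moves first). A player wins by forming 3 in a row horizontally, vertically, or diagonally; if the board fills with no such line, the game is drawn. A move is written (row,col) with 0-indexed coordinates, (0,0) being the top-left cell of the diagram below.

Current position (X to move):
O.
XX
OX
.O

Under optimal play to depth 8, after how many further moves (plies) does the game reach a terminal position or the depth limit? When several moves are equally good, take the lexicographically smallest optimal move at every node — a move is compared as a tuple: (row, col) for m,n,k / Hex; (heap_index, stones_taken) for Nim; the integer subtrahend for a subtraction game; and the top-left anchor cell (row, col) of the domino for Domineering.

PV length from [O./XX/OX/.O]: 1 ply

p1 X@[O./XX/OX/.O]: (0,1)[OX/XX/OX/.O]+1* (3,0)[O./XX/OX/XO]+0
p2 O@[OX/XX/OX/.O] terminal -1; root [O./XX/OX/.O] d8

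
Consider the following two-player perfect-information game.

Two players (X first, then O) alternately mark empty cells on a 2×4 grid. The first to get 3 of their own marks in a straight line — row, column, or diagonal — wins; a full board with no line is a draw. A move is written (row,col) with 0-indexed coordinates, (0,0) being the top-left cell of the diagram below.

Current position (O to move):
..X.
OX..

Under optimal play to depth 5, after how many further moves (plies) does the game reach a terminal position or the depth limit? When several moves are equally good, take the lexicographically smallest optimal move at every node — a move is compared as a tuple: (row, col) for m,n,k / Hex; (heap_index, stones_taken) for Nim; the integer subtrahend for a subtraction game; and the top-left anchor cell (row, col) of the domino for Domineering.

ply 1, O at ..X./OX.. | (0,0)=+0→O.X./OX..*; (0,1)=+0→.OX./OX..; (0,3)=+0→..XO/OX..; (1,2)=-1→..X./OXO.; (1,3)=-1→..X./OX.O
ply 2, X at O.X./OX.. | (0,1)=+0→OXX./OX..*; (0,3)=+0→O.XX/OX..; (1,2)=+0→O.X./OXX.; (1,3)=+0→O.X./OX.X
ply 3, O at OXX./OX.. | (0,3)=+0→OXXO/OX..*; (1,2)=-1→OXX./OXO.; (1,3)=-1→OXX./OX.O
ply 4, X at OXXO/OX.. | (1,2)=+0→OXXO/OXX.*; (1,3)=+0→OXXO/OX.X
ply 5, O at OXXO/OXX. | (1,3)=+0→OXXO/OXXO*
ply 6: OXXO/OXXO is terminal +0 (X); from ..X./OX.. depth 5

PV length from [..X./OX..]: 5 plies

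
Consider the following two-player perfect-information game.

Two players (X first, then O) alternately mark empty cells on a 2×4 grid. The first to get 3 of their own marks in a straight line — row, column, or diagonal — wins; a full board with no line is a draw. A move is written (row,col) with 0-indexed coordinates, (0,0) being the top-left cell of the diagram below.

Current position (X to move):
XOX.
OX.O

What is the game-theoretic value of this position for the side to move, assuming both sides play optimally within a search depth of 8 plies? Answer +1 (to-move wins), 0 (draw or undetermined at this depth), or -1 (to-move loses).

p1 X@[XOX./OX.O]: (0,3)[XOXX/OX.O]+0* (1,2)[XOX./OXXO]+0
p2 O@[XOXX/OX.O]: (1,2)[XOXX/OXOO]+0*
p3 X@[XOXX/OXOO] terminal +0; root [XOX./OX.O] d8

value(XOX./OX.O, X) = 0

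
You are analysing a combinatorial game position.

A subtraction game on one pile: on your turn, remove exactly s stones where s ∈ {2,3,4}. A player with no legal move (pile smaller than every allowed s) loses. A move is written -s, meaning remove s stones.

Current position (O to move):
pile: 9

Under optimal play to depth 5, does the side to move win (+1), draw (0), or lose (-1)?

ply 1, O at 9 | -2=+1→7*; -3=+1→6; -4=-1→5
ply 2, X at 7 | -2=-1→5*; -3=-1→4; -4=-1→3
ply 3, O at 5 | -2=-1→3; -3=-1→2; -4=+1→1*
ply 4: 1 is terminal -1 (X); from 9 depth 5

value(9, O) = +1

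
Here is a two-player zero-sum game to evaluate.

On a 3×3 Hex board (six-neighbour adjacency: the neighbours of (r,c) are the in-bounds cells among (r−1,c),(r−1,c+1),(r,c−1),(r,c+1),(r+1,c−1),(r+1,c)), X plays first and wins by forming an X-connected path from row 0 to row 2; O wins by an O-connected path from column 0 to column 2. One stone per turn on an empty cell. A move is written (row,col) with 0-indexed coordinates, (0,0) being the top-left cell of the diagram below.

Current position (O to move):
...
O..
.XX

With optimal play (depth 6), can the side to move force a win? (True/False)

O winning at [.../O../.XX]: True

p1 O@[.../O../.XX]: (0,0)[O../O../.XX]-1 (0,1)[.O./O../.XX]-1 (0,2)[..O/O../.XX]+1* (1,1)[.../OO./.XX]+1 (1,2)[.../O.O/.XX]-1 (2,0)[.../O../OXX]-1
p2 X@[..O/O../.XX]: (0,0)[X.O/O../.XX]-1* (0,1)[.XO/O../.XX]-1 (1,1)[..O/OX./.XX]-1 (1,2)[..O/O.X/.XX]-1 (2,0)[..O/O../XXX]-1
p3 O@[X.O/O../.XX]: (0,1)[XOO/O../.XX]+1* (1,1)[X.O/OO./.XX]+1 (1,2)[X.O/O.O/.XX]+1 (2,0)[X.O/O../OXX]+1
p4 X@[XOO/O../.XX] terminal -1; root [.../O../.XX] d6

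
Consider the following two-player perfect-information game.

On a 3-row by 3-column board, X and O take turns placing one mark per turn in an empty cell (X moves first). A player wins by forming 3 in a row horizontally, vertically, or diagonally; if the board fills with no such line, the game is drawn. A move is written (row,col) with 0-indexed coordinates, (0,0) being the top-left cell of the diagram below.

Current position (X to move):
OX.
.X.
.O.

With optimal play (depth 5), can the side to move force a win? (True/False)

X winning at [OX./.X./.O.]: False

ply 1, X at OX./.X./.O. | (0,2)=-1→OXX/.X./.O.; (1,0)=+0→OX./XX./.O.*; (1,2)=+0→OX./.XX/.O.; (2,0)=+0→OX./.X./XO.; (2,2)=+0→OX./.X./.OX
ply 2, O at OX./XX./.O. | (0,2)=-1→OXO/XX./.O.; (1,2)=+0→OX./XXO/.O.*; (2,0)=-1→OX./XX./OO.; (2,2)=-1→OX./XX./.OO
ply 3, X at OX./XXO/.O. | (0,2)=+0→OXX/XXO/.O.*; (2,0)=+0→OX./XXO/XO.; (2,2)=+0→OX./XXO/.OX
ply 4, O at OXX/XXO/.O. | (2,0)=+0→OXX/XXO/OO.*; (2,2)=-1→OXX/XXO/.OO
ply 5, X at OXX/XXO/OO. | (2,2)=+0→OXX/XXO/OOX*
ply 6: OXX/XXO/OOX is terminal +0 (O); from OX./.X./.O. depth 5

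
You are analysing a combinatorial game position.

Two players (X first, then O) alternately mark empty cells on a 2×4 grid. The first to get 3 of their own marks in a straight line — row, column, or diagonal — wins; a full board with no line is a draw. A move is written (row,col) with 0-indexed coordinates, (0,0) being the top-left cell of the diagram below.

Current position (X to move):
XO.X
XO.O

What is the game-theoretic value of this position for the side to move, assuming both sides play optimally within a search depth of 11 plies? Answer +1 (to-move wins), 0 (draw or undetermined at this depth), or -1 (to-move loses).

value(XO.X/XO.O, X) = 0

ply 1, X at XO.X/XO.O | (0,2)=-1→XOXX/XO.O; (1,2)=+0→XO.X/XOXO*
ply 2, O at XO.X/XOXO | (0,2)=+0→XOOX/XOXO*
ply 3: XOOX/XOXO is terminal +0 (X); from XO.X/XO.O depth 11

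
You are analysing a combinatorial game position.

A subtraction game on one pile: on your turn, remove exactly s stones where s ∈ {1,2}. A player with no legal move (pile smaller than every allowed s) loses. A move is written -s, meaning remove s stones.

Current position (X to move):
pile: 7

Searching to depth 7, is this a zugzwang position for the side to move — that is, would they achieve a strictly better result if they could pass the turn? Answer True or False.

zugzwang(7, X) = False

ply 1, X at 7 | -1=+1→6*; -2=-1→5
ply 2, O at 6 | -1=-1→5*; -2=-1→4
ply 3, X at 5 | -1=-1→4; -2=+1→3*
ply 4, O at 3 | -1=-1→2*; -2=-1→1
ply 5, X at 2 | -1=-1→1; -2=+1→0*
ply 6: 0 is terminal -1 (O); from 7 depth 7
suppose X passes — search the same position with O to move:
pass> ply 1, O at 7 | -1=+1→6*; -2=-1→5
pass> ply 2, X at 6 | -1=-1→5*; -2=-1→4
pass> ply 3, O at 5 | -1=-1→4; -2=+1→3*
pass> ply 4, X at 3 | -1=-1→2*; -2=-1→1
pass> ply 5, O at 2 | -1=-1→1; -2=+1→0*
pass> ply 6: 0 is terminal -1 (X); from 7 depth 7
for X: play +1, pass -1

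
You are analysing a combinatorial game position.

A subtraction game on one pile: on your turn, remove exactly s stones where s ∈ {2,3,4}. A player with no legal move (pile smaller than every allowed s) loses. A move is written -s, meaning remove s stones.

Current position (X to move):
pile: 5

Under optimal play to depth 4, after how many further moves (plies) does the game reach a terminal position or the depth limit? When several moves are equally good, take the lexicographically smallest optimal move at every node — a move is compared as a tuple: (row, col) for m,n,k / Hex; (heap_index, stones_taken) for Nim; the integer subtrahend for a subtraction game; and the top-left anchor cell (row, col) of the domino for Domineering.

PV length from [5]: 1 ply

p1 X@[5]: -2[3]-1 -3[2]-1 -4[1]+1*
p2 O@[1] terminal -1; root [5] d4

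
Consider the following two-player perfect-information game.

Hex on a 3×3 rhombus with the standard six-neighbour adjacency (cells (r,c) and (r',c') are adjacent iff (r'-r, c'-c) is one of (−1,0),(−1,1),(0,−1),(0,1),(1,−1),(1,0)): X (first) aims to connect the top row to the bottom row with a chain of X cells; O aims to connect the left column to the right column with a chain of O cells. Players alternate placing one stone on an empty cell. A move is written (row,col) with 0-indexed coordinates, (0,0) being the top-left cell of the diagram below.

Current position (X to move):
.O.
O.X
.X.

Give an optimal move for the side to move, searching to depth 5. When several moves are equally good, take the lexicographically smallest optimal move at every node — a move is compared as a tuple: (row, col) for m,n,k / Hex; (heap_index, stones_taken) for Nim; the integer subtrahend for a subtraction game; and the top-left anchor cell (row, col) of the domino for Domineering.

X's best at [.O./O.X/.X.]: (0,2)

ply 1, X at .O./O.X/.X. | (0,0)=-1→XO./O.X/.X.; (0,2)=+1→.OX/O.X/.X.*; (1,1)=-1→.O./OXX/.X.; (2,0)=-1→.O./O.X/XX.; (2,2)=-1→.O./O.X/.XX
ply 2: .OX/O.X/.X. is terminal -1 (O); from .O./O.X/.X. depth 5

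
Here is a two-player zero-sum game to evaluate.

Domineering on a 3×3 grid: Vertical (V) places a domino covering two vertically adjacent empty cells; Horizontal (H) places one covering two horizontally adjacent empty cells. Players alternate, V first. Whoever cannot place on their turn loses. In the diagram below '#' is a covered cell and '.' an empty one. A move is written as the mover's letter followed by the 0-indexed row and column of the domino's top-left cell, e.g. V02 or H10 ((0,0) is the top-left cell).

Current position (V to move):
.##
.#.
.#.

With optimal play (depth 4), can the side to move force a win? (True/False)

ply 1, V at .##/.#./.#. | V00=+1→###/##./.#.*; V10=+1→.##/##./##.; V12=+1→.##/.##/.##
ply 2: ###/##./.#. is terminal -1 (H); from .##/.#./.#. depth 4

V winning at [.##/.#./.#.]: True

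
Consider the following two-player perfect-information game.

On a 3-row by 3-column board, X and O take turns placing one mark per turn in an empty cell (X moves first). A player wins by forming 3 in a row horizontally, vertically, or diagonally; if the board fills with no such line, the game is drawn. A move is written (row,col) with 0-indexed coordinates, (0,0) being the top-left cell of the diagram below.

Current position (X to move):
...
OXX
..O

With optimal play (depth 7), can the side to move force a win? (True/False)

X winning at [.../OXX/..O]: False

ply 1, X at .../OXX/..O | (0,0)=+0→X../OXX/..O*; (0,1)=+0→.X./OXX/..O; (0,2)=-1→..X/OXX/..O; (2,0)=+0→.../OXX/X.O; (2,1)=+0→.../OXX/.XO
ply 2, O at X../OXX/..O | (0,1)=+0→XO./OXX/..O*; (0,2)=+0→X.O/OXX/..O; (2,0)=+0→X../OXX/O.O; (2,1)=+0→X../OXX/.OO
ply 3, X at XO./OXX/..O | (0,2)=+0→XOX/OXX/..O*; (2,0)=+0→XO./OXX/X.O; (2,1)=+0→XO./OXX/.XO
ply 4, O at XOX/OXX/..O | (2,0)=+0→XOX/OXX/O.O*; (2,1)=-1→XOX/OXX/.OO
ply 5, X at XOX/OXX/O.O | (2,1)=+0→XOX/OXX/OXO*
ply 6: XOX/OXX/OXO is terminal +0 (O); from .../OXX/..O depth 7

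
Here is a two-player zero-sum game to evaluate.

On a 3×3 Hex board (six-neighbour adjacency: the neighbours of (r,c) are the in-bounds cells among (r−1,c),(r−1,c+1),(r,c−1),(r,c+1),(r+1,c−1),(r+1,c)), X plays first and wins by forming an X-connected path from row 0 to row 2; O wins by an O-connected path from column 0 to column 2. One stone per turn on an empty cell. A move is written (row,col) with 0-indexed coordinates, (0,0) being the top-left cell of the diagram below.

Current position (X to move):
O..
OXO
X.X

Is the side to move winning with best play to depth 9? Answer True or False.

ply 1, X at O../OXO/X.X | (0,1)=+1→OX./OXO/X.X*; (0,2)=+1→O.X/OXO/X.X; (2,1)=+1→O../OXO/XXX
ply 2: OX./OXO/X.X is terminal -1 (O); from O../OXO/X.X depth 9

X winning at [O../OXO/X.X]: True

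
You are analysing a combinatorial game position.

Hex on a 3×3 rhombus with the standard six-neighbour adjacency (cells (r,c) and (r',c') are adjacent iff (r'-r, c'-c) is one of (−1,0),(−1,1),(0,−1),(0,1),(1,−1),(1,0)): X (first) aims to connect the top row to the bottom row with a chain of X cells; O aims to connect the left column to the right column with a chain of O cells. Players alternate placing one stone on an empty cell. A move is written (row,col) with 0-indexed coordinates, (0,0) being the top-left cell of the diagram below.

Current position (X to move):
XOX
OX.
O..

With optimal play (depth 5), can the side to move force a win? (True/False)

X winning at [XOX/OX./O..]: True

ply 1, X at XOX/OX./O.. | (1,2)=+1→XOX/OXX/O..*; (2,1)=+1→XOX/OX./OX.; (2,2)=+1→XOX/OX./O.X
ply 2, O at XOX/OXX/O.. | (2,1)=-1→XOX/OXX/OO.*; (2,2)=-1→XOX/OXX/O.O
ply 3, X at XOX/OXX/OO. | (2,2)=+1→XOX/OXX/OOX*
ply 4: XOX/OXX/OOX is terminal -1 (O); from XOX/OX./O.. depth 5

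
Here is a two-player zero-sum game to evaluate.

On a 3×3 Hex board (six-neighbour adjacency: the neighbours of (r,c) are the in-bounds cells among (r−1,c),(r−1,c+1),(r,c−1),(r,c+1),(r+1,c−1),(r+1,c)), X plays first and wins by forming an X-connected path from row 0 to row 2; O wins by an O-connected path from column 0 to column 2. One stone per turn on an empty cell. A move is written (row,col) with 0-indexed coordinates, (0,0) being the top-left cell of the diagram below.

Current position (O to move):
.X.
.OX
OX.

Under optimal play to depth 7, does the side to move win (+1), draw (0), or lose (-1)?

value(.X./.OX/OX., O) = +1

p1 O@[.X./.OX/OX.]: (0,0)[OX./.OX/OX.]-1 (0,2)[.XO/.OX/OX.]+1* (1,0)[.X./OOX/OX.]-1 (2,2)[.X./.OX/OXO]-1
p2 X@[.XO/.OX/OX.] terminal -1; root [.X./.OX/OX.] d7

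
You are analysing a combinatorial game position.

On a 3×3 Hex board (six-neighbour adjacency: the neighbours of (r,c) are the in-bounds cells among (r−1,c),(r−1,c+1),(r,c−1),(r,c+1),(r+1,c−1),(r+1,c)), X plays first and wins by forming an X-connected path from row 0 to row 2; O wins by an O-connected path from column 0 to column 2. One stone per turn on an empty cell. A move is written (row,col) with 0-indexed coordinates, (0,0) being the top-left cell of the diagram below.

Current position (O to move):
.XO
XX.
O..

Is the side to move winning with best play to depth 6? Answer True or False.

O winning at [.XO/XX./O..]: True

ply 1, O at .XO/XX./O.. | (0,0)=-1→OXO/XX./O..; (1,2)=-1→.XO/XXO/O..; (2,1)=+1→.XO/XX./OO.*; (2,2)=-1→.XO/XX./O.O
ply 2, X at .XO/XX./OO. | (0,0)=-1→XXO/XX./OO.*; (1,2)=-1→.XO/XXX/OO.; (2,2)=-1→.XO/XX./OOX
ply 3, O at XXO/XX./OO. | (1,2)=+1→XXO/XXO/OO.*; (2,2)=+1→XXO/XX./OOO
ply 4: XXO/XXO/OO. is terminal -1 (X); from .XO/XX./O.. depth 6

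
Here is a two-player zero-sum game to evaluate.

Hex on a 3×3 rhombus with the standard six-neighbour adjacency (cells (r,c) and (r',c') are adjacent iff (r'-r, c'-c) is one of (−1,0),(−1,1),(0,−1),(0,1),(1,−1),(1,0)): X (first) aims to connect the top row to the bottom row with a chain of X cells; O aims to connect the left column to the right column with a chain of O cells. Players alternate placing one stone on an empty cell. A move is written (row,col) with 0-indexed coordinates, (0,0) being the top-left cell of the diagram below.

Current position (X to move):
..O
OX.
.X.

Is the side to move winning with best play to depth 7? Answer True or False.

ply 1, X at ..O/OX./.X. | (0,0)=-1→X.O/OX./.X.; (0,1)=+1→.XO/OX./.X.*; (1,2)=-1→..O/OXX/.X.; (2,0)=-1→..O/OX./XX.; (2,2)=-1→..O/OX./.XX
ply 2: .XO/OX./.X. is terminal -1 (O); from ..O/OX./.X. depth 7

X winning at [..O/OX./.X.]: True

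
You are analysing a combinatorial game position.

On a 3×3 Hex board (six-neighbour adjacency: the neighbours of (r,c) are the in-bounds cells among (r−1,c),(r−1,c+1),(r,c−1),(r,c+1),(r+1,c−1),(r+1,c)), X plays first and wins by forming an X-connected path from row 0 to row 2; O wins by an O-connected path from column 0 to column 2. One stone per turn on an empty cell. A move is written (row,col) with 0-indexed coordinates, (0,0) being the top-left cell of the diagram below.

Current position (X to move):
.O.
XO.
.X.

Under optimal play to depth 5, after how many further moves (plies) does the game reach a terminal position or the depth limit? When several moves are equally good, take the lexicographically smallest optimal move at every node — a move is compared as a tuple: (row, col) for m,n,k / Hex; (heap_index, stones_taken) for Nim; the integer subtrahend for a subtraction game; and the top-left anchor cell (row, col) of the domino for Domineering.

PV length from [.O./XO./.X.]: 4 plies

[.O./XO./.X.] X move#1: (0,0):-1/XO./XO./.X.*, (0,2):-1/.OX/XO./.X., (1,2):-1/.O./XOX/.X., (2,0):-1/.O./XO./XX., (2,2):-1/.O./XO./.XX
[XO./XO./.X.] O move#2: (0,2):-1/XOO/XO./.X., (1,2):-1/XO./XOO/.X., (2,0):+1/XO./XO./OX.*, (2,2):-1/XO./XO./.XO
[XO./XO./OX.] X move#3: (0,2):-1/XOX/XO./OX.*, (1,2):-1/XO./XOX/OX., (2,2):-1/XO./XO./OXX
[XOX/XO./OX.] O move#4: (1,2):+1/XOX/XOO/OX.*, (2,2):-1/XOX/XO./OXO
[XOX/XOO/OX.] end (terminal -1, X#5); searched .O./XO./.X. to 5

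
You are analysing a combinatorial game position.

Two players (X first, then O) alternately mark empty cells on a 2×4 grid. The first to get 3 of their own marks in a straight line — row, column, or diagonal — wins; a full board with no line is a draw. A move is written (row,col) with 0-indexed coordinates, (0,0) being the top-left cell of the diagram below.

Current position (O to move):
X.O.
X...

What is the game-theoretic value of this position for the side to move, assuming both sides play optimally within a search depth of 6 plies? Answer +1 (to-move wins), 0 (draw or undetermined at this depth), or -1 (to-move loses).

p1 O@[X.O./X...]: (0,1)[XOO./X...]+0* (0,3)[X.OO/X...]+0 (1,1)[X.O./XO..]+0 (1,2)[X.O./X.O.]+0 (1,3)[X.O./X..O]+0
p2 X@[XOO./X...]: (0,3)[XOOX/X...]+0* (1,1)[XOO./XX..]-1 (1,2)[XOO./X.X.]-1 (1,3)[XOO./X..X]-1
p3 O@[XOOX/X...]: (1,1)[XOOX/XO..]+0* (1,2)[XOOX/X.O.]+0 (1,3)[XOOX/X..O]+0
p4 X@[XOOX/XO..]: (1,2)[XOOX/XOX.]+0* (1,3)[XOOX/XO.X]+0
p5 O@[XOOX/XOX.]: (1,3)[XOOX/XOXO]+0*
p6 X@[XOOX/XOXO] terminal +0; root [X.O./X...] d6

value(X.O./X..., O) = 0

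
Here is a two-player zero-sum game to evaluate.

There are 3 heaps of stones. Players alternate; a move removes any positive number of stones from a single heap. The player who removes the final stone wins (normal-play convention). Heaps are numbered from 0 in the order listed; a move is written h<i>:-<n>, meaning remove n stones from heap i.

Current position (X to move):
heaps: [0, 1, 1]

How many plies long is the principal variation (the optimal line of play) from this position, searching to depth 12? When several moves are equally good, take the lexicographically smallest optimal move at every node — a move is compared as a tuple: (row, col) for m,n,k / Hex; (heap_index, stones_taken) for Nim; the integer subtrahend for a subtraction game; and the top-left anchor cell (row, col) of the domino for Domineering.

PV length from [(0,1,1)]: 2 plies

[(0,1,1)] X move#1: h1:-1:-1/(0,0,1)*, h2:-1:-1/(0,1,0)
[(0,0,1)] O move#2: h2:-1:+1/(0,0,0)*
[(0,0,0)] end (terminal -1, X#3); searched (0,1,1) to 12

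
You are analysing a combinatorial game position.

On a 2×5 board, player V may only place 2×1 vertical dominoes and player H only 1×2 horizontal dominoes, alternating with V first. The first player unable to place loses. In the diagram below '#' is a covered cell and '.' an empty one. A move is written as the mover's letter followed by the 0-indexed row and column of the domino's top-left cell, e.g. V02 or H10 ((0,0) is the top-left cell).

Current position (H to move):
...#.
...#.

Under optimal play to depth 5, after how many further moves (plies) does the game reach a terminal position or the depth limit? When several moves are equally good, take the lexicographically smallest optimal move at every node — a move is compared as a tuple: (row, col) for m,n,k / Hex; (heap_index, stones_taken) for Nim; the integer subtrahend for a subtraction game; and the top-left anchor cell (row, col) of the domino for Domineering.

p1 H@[...#./...#.]: H00[##.#./...#.]-1* H01[.###./...#.]-1 H10[...#./##.#.]-1 H11[...#./.###.]-1
p2 V@[##.#./...#.]: V02[####./..##.]+1* V04[##.##/...##]-1
p3 H@[####./..##.]: H10[####./####.]-1*
p4 V@[####./####.]: V04[#####/#####]+1*
p5 H@[#####/#####] terminal -1; root [...#./...#.] d5

PV length from [...#./...#.]: 4 plies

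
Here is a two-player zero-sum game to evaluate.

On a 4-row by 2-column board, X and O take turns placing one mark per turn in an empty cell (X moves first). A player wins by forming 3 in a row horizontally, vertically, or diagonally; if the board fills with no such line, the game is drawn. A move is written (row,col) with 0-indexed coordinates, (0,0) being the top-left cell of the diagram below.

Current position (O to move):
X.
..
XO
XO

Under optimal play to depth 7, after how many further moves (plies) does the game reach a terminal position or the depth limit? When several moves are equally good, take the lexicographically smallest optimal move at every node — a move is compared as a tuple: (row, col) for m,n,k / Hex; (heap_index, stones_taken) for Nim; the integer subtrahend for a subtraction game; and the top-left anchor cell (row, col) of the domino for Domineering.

PV length from [X./../XO/XO]: 1 ply

p1 O@[X./../XO/XO]: (0,1)[XO/../XO/XO]-1 (1,0)[X./O./XO/XO]+0 (1,1)[X./.O/XO/XO]+1*
p2 X@[X./.O/XO/XO] terminal -1; root [X./../XO/XO] d7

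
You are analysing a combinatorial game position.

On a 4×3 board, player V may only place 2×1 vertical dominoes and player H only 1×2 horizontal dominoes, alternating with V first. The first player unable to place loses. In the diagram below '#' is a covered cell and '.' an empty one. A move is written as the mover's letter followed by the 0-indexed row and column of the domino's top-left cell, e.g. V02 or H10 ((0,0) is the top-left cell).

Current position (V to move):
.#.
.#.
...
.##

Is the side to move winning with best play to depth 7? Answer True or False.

V winning at [.#./.#./.../.##]: True

[.#./.#./.../.##] V move#1: V00:+1/##./##./.../.##*, V02:+1/.##/.##/.../.##, V10:+1/.#./##./#../.##, V12:+1/.#./.##/..#/.##, V20:+1/.#./.#./#../###
[##./##./.../.##] H move#2: H20:-1/##./##./##./.##*, H21:-1/##./##./.##/.##
[##./##./##./.##] V move#3: V02:+1/###/###/##./.##*, V12:+1/##./###/###/.##
[###/###/##./.##] end (terminal -1, H#4); searched .#./.#./.../.## to 7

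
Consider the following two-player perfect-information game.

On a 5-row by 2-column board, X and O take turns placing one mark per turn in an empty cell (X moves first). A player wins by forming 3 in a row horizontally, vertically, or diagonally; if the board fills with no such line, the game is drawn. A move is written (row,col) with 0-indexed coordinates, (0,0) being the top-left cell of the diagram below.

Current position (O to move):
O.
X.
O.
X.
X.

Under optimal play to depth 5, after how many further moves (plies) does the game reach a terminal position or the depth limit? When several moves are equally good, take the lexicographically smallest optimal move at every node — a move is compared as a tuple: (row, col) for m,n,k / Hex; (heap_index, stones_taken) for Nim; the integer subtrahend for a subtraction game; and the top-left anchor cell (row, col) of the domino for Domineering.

[O./X./O./X./X.] O move#1: (0,1):+0/OO/X./O./X./X.*, (1,1):+0/O./XO/O./X./X., (2,1):+0/O./X./OO/X./X., (3,1):+0/O./X./O./XO/X., (4,1):+0/O./X./O./X./XO
[OO/X./O./X./X.] X move#2: (1,1):+0/OO/XX/O./X./X.*, (2,1):+0/OO/X./OX/X./X., (3,1):+0/OO/X./O./XX/X., (4,1):+0/OO/X./O./X./XX
[OO/XX/O./X./X.] O move#3: (2,1):+0/OO/XX/OO/X./X.*, (3,1):+0/OO/XX/O./XO/X., (4,1):+0/OO/XX/O./X./XO
[OO/XX/OO/X./X.] X move#4: (3,1):+0/OO/XX/OO/XX/X.*, (4,1):+0/OO/XX/OO/X./XX
[OO/XX/OO/XX/X.] O move#5: (4,1):+0/OO/XX/OO/XX/XO*
[OO/XX/OO/XX/XO] end (terminal +0, X#6); searched O./X./O./X./X. to 5

PV length from [O./X./O./X./X.]: 5 plies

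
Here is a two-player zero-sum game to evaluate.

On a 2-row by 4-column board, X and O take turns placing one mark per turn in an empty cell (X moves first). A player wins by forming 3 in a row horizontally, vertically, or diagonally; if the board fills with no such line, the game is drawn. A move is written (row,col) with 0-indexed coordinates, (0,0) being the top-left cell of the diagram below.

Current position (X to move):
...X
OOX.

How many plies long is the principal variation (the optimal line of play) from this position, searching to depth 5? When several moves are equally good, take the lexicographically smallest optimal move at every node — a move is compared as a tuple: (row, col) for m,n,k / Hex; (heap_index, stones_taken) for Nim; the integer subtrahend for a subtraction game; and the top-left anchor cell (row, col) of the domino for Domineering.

p1 X@[...X/OOX.]: (0,0)[X..X/OOX.]+0* (0,1)[.X.X/OOX.]+0 (0,2)[..XX/OOX.]+0 (1,3)[...X/OOXX]+0
p2 O@[X..X/OOX.]: (0,1)[XO.X/OOX.]+0* (0,2)[X.OX/OOX.]+0 (1,3)[X..X/OOXO]+0
p3 X@[XO.X/OOX.]: (0,2)[XOXX/OOX.]+0* (1,3)[XO.X/OOXX]+0
p4 O@[XOXX/OOX.]: (1,3)[XOXX/OOXO]+0*
p5 X@[XOXX/OOXO] terminal +0; root [...X/OOX.] d5

PV length from [...X/OOX.]: 4 plies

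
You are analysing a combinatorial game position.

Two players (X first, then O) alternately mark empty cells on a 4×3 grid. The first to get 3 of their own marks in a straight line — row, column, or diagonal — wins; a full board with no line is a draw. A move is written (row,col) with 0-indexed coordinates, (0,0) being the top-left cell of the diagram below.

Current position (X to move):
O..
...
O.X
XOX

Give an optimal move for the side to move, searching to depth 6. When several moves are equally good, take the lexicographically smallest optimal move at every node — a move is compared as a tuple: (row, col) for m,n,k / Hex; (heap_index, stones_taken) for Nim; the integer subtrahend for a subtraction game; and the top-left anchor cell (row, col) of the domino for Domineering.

X's best at [O../.../O.X/XOX]: (1,0)

p1 X@[O../.../O.X/XOX]: (0,1)[OX./.../O.X/XOX]-1 (0,2)[O.X/.../O.X/XOX]-1 (1,0)[O../X../O.X/XOX]+1* (1,1)[O../.X./O.X/XOX]-1 (1,2)[O../..X/O.X/XOX]+1 (2,1)[O../.../OXX/XOX]-1
p2 O@[O../X../O.X/XOX]: (0,1)[OO./X../O.X/XOX]-1* (0,2)[O.O/X../O.X/XOX]-1 (1,1)[O../XO./O.X/XOX]-1 (1,2)[O../X.O/O.X/XOX]-1 (2,1)[O../X../OOX/XOX]-1
p3 X@[OO./X../O.X/XOX]: (0,2)[OOX/X../O.X/XOX]+1* (1,1)[OO./XX./O.X/XOX]-1 (1,2)[OO./X.X/O.X/XOX]+1 (2,1)[OO./X../OXX/XOX]+1
p4 O@[OOX/X../O.X/XOX]: (1,1)[OOX/XO./O.X/XOX]-1* (1,2)[OOX/X.O/O.X/XOX]-1 (2,1)[OOX/X../OOX/XOX]-1
p5 X@[OOX/XO./O.X/XOX]: (1,2)[OOX/XOX/O.X/XOX]+1* (2,1)[OOX/XO./OXX/XOX]+1
p6 O@[OOX/XOX/O.X/XOX] terminal -1; root [O../.../O.X/XOX] d6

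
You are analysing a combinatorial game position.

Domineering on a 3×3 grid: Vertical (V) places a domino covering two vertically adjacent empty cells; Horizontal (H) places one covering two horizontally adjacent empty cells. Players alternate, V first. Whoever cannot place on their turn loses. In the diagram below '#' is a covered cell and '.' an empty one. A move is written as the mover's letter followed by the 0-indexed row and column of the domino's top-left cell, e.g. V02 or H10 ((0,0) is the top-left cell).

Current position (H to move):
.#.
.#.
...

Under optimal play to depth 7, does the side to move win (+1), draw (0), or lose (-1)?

value(.#./.#./..., H) = -1

p1 H@[.#./.#./...]: H20[.#./.#./##.]-1* H21[.#./.#./.##]-1
p2 V@[.#./.#./##.]: V00[##./##./##.]+1* V02[.##/.##/##.]+1 V12[.#./.##/###]+1
p3 H@[##./##./##.] terminal -1; root [.#./.#./...] d7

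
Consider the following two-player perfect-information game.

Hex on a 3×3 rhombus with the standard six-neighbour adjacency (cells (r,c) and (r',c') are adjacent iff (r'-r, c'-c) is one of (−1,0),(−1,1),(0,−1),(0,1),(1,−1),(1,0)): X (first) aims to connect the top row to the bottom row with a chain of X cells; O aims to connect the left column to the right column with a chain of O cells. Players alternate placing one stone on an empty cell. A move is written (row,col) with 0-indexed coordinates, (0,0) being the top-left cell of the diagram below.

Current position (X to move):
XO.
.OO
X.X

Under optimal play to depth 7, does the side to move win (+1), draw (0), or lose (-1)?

value(XO./.OO/X.X, X) = +1

[XO./.OO/X.X] X move#1: (0,2):-1/XOX/.OO/X.X, (1,0):+1/XO./XOO/X.X*, (2,1):-1/XO./.OO/XXX
[XO./XOO/X.X] end (terminal -1, O#2); searched XO./.OO/X.X to 7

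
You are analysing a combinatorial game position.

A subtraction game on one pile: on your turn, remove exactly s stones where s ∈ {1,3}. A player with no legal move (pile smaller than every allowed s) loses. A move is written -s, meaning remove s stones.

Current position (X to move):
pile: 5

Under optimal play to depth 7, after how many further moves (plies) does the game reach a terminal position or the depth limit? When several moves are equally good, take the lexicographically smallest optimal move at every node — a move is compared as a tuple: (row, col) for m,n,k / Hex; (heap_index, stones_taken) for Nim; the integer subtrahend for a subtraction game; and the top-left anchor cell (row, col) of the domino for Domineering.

ply 1, X at 5 | -1=+1→4*; -3=+1→2
ply 2, O at 4 | -1=-1→3*; -3=-1→1
ply 3, X at 3 | -1=+1→2*; -3=+1→0
ply 4, O at 2 | -1=-1→1*
ply 5, X at 1 | -1=+1→0*
ply 6: 0 is terminal -1 (O); from 5 depth 7

PV length from [5]: 5 plies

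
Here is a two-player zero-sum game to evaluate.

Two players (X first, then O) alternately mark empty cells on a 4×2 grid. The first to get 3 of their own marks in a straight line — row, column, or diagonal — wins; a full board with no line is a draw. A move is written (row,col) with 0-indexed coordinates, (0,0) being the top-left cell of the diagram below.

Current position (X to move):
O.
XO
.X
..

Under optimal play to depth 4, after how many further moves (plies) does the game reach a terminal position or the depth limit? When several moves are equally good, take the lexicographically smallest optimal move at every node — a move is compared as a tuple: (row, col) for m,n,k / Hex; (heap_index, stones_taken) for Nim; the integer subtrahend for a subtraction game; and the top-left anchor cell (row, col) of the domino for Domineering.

p1 X@[O./XO/.X/..]: (0,1)[OX/XO/.X/..]+0* (2,0)[O./XO/XX/..]+0 (3,0)[O./XO/.X/X.]+0 (3,1)[O./XO/.X/.X]+0
p2 O@[OX/XO/.X/..]: (2,0)[OX/XO/OX/..]+0* (3,0)[OX/XO/.X/O.]+0 (3,1)[OX/XO/.X/.O]+0
p3 X@[OX/XO/OX/..]: (3,0)[OX/XO/OX/X.]+0* (3,1)[OX/XO/OX/.X]+0
p4 O@[OX/XO/OX/X.]: (3,1)[OX/XO/OX/XO]+0*
p5 X@[OX/XO/OX/XO] terminal +0; root [O./XO/.X/..] d4

PV length from [O./XO/.X/..]: 4 plies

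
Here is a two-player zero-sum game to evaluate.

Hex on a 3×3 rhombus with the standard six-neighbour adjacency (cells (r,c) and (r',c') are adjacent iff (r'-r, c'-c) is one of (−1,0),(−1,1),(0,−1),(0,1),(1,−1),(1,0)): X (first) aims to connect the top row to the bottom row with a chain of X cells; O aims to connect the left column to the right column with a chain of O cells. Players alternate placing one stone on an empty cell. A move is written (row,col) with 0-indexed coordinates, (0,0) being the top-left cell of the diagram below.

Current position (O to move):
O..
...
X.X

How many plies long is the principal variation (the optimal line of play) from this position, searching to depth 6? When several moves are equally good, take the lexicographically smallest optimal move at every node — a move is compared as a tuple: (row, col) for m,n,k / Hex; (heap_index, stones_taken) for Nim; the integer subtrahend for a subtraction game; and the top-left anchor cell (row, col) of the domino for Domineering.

PV length from [O../.../X.X]: 5 plies

p1 O@[O../.../X.X]: (0,1)[OO./.../X.X]-1 (0,2)[O.O/.../X.X]-1 (1,0)[O../O../X.X]-1 (1,1)[O../.O./X.X]+1* (1,2)[O../..O/X.X]-1 (2,1)[O../.../XOX]-1
p2 X@[O../.O./X.X]: (0,1)[OX./.O./X.X]-1* (0,2)[O.X/.O./X.X]-1 (1,0)[O../XO./X.X]-1 (1,2)[O../.OX/X.X]-1 (2,1)[O../.O./XXX]-1
p3 O@[OX./.O./X.X]: (0,2)[OXO/.O./X.X]-1 (1,0)[OX./OO./X.X]+1* (1,2)[OX./.OO/X.X]-1 (2,1)[OX./.O./XOX]-1
p4 X@[OX./OO./X.X]: (0,2)[OXX/OO./X.X]-1* (1,2)[OX./OOX/X.X]-1 (2,1)[OX./OO./XXX]-1
p5 O@[OXX/OO./X.X]: (1,2)[OXX/OOO/X.X]+1* (2,1)[OXX/OO./XOX]-1
p6 X@[OXX/OOO/X.X] terminal -1; root [O../.../X.X] d6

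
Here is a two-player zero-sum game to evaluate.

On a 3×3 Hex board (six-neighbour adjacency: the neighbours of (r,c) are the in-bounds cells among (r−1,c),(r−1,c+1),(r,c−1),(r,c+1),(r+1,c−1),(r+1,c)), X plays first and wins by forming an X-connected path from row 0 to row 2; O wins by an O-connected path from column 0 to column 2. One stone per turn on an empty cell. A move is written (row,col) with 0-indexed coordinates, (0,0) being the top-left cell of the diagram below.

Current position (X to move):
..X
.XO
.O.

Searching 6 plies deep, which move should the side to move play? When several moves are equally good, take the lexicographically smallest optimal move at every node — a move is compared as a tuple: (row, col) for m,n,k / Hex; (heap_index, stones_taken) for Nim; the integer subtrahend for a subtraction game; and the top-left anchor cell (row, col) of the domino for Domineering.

X's best at [..X/.XO/.O.]: (2,0)

p1 X@[..X/.XO/.O.]: (0,0)[X.X/.XO/.O.]-1 (0,1)[.XX/.XO/.O.]-1 (1,0)[..X/XXO/.O.]-1 (2,0)[..X/.XO/XO.]+1* (2,2)[..X/.XO/.OX]-1
p2 O@[..X/.XO/XO.] terminal -1; root [..X/.XO/.O.] d6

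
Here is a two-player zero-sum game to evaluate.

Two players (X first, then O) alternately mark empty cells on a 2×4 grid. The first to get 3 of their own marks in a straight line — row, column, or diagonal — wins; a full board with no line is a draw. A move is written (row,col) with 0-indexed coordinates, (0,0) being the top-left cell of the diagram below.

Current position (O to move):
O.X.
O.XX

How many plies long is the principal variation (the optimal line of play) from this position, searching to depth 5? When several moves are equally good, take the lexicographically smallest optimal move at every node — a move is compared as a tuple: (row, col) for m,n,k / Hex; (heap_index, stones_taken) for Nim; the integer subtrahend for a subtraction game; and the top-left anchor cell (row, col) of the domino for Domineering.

PV length from [O.X./O.XX]: 3 plies

ply 1, O at O.X./O.XX | (0,1)=-1→OOX./O.XX; (0,3)=-1→O.XO/O.XX; (1,1)=+0→O.X./OOXX*
ply 2, X at O.X./OOXX | (0,1)=+0→OXX./OOXX*; (0,3)=+0→O.XX/OOXX
ply 3, O at OXX./OOXX | (0,3)=+0→OXXO/OOXX*
ply 4: OXXO/OOXX is terminal +0 (X); from O.X./O.XX depth 5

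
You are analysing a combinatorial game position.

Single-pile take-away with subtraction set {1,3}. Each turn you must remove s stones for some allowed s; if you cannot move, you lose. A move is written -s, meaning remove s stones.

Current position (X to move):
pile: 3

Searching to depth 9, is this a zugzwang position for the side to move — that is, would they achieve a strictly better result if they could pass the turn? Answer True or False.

ply 1, X at 3 | -1=+1→2*; -3=+1→0
ply 2, O at 2 | -1=-1→1*
ply 3, X at 1 | -1=+1→0*
ply 4: 0 is terminal -1 (O); from 3 depth 9
suppose X passes — search the same position with O to move:
pass> ply 1, O at 3 | -1=+1→2*; -3=+1→0
pass> ply 2, X at 2 | -1=-1→1*
pass> ply 3, O at 1 | -1=+1→0*
pass> ply 4: 0 is terminal -1 (X); from 3 depth 9
for X: play +1, pass -1

zugzwang(3, X) = False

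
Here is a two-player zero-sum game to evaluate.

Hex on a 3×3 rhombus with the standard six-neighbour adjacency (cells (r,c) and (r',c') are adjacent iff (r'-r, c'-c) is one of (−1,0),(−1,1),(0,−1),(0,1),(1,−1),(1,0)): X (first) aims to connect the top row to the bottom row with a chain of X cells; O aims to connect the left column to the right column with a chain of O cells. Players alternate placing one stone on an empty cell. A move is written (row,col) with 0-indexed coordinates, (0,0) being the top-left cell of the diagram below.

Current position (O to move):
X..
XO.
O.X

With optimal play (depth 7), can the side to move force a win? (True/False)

O winning at [X../XO./O.X]: True

[X../XO./O.X] O move#1: (0,1):+1/XO./XO./O.X*, (0,2):+1/X.O/XO./O.X, (1,2):+1/X../XOO/O.X, (2,1):+1/X../XO./OOX
[XO./XO./O.X] X move#2: (0,2):-1/XOX/XO./O.X*, (1,2):-1/XO./XOX/O.X, (2,1):-1/XO./XO./OXX
[XOX/XO./O.X] O move#3: (1,2):+1/XOX/XOO/O.X*, (2,1):-1/XOX/XO./OOX
[XOX/XOO/O.X] end (terminal -1, X#4); searched X../XO./O.X to 7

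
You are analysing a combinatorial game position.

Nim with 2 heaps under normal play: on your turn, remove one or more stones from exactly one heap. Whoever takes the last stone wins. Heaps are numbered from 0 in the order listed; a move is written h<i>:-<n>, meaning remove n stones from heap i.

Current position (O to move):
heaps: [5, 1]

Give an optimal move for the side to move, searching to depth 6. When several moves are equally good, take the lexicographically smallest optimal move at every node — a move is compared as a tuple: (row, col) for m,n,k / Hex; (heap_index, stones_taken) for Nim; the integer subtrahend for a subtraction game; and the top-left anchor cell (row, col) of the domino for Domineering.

[(5,1)] O move#1: h0:-1:-1/(4,1), h0:-2:-1/(3,1), h0:-3:-1/(2,1), h0:-4:+1/(1,1)*, h0:-5:-1/(0,1), h1:-1:-1/(5,0)
[(1,1)] X move#2: h0:-1:-1/(0,1)*, h1:-1:-1/(1,0)
[(0,1)] O move#3: h1:-1:+1/(0,0)*
[(0,0)] end (terminal -1, X#4); searched (5,1) to 6

O's best at [(5,1)]: h0:-4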